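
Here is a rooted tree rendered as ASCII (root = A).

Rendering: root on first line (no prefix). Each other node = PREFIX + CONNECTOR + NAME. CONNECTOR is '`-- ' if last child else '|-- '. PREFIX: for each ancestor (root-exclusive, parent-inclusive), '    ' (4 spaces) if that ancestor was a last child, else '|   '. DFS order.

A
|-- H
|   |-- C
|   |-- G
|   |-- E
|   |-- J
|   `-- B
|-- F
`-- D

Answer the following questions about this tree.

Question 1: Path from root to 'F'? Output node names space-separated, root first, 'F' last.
Walk down from root: A -> F

Answer: A F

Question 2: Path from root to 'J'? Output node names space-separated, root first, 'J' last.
Answer: A H J

Derivation:
Walk down from root: A -> H -> J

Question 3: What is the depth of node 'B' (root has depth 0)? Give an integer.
Path from root to B: A -> H -> B
Depth = number of edges = 2

Answer: 2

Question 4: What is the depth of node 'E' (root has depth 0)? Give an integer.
Path from root to E: A -> H -> E
Depth = number of edges = 2

Answer: 2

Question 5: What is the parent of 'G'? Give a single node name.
Answer: H

Derivation:
Scan adjacency: G appears as child of H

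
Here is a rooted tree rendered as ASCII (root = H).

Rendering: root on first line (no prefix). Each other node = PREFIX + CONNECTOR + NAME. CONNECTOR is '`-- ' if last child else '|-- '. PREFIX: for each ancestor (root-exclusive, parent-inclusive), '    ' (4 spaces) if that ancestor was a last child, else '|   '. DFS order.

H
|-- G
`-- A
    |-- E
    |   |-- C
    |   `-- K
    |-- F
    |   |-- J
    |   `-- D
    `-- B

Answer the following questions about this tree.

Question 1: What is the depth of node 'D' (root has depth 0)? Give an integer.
Answer: 3

Derivation:
Path from root to D: H -> A -> F -> D
Depth = number of edges = 3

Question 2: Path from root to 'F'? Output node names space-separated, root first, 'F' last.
Answer: H A F

Derivation:
Walk down from root: H -> A -> F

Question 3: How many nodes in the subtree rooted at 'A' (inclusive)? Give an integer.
Subtree rooted at A contains: A, B, C, D, E, F, J, K
Count = 8

Answer: 8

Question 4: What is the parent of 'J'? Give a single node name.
Scan adjacency: J appears as child of F

Answer: F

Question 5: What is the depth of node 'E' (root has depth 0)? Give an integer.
Path from root to E: H -> A -> E
Depth = number of edges = 2

Answer: 2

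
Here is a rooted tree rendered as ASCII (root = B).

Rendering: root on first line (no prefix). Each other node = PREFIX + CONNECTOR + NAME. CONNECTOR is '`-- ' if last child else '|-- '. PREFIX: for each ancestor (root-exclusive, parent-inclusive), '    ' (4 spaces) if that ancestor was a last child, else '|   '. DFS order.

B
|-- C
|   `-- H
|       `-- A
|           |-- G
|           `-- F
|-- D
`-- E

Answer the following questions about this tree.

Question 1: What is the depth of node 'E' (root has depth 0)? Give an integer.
Path from root to E: B -> E
Depth = number of edges = 1

Answer: 1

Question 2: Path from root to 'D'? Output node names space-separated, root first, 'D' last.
Walk down from root: B -> D

Answer: B D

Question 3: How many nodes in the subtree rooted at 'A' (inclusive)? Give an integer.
Subtree rooted at A contains: A, F, G
Count = 3

Answer: 3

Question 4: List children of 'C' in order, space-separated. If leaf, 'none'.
Answer: H

Derivation:
Node C's children (from adjacency): H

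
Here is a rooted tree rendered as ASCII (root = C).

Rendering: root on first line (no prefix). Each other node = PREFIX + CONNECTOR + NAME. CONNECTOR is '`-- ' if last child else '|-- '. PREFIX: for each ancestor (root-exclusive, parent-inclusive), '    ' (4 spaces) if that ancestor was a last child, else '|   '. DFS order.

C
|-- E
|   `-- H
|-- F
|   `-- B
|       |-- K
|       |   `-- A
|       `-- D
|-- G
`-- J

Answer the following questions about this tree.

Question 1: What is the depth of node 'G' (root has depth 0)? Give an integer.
Path from root to G: C -> G
Depth = number of edges = 1

Answer: 1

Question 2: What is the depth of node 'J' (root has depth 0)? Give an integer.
Path from root to J: C -> J
Depth = number of edges = 1

Answer: 1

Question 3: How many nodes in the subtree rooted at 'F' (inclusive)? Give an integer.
Subtree rooted at F contains: A, B, D, F, K
Count = 5

Answer: 5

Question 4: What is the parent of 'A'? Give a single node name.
Answer: K

Derivation:
Scan adjacency: A appears as child of K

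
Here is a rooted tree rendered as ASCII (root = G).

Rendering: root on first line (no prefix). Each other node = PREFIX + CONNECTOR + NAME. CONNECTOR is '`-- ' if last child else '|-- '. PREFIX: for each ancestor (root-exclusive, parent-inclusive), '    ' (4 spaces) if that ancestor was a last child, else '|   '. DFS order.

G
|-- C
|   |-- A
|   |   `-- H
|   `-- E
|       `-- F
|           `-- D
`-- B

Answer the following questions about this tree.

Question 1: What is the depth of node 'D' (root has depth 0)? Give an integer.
Answer: 4

Derivation:
Path from root to D: G -> C -> E -> F -> D
Depth = number of edges = 4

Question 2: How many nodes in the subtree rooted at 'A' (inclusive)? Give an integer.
Answer: 2

Derivation:
Subtree rooted at A contains: A, H
Count = 2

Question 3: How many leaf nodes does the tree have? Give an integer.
Answer: 3

Derivation:
Leaves (nodes with no children): B, D, H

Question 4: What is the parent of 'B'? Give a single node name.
Answer: G

Derivation:
Scan adjacency: B appears as child of G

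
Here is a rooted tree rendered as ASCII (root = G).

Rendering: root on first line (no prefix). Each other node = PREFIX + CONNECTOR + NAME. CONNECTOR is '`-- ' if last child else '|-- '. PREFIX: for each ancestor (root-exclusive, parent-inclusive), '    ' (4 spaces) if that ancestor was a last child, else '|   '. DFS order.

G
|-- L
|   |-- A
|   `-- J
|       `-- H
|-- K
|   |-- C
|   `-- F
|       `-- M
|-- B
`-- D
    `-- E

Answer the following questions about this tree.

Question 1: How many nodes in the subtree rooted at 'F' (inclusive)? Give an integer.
Subtree rooted at F contains: F, M
Count = 2

Answer: 2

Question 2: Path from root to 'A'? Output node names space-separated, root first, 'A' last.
Walk down from root: G -> L -> A

Answer: G L A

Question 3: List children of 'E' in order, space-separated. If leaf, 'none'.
Node E's children (from adjacency): (leaf)

Answer: none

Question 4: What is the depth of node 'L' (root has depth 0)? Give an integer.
Path from root to L: G -> L
Depth = number of edges = 1

Answer: 1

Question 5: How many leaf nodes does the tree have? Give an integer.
Answer: 6

Derivation:
Leaves (nodes with no children): A, B, C, E, H, M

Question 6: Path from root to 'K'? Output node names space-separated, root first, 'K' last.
Walk down from root: G -> K

Answer: G K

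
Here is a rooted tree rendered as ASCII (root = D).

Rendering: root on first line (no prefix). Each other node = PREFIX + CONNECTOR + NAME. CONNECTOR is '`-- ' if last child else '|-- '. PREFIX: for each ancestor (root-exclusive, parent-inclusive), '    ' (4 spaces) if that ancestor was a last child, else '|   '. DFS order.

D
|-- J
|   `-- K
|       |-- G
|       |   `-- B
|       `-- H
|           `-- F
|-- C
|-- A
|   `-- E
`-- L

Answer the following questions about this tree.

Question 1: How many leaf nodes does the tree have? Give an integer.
Answer: 5

Derivation:
Leaves (nodes with no children): B, C, E, F, L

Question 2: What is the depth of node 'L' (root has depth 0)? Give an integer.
Answer: 1

Derivation:
Path from root to L: D -> L
Depth = number of edges = 1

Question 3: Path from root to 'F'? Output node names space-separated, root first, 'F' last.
Walk down from root: D -> J -> K -> H -> F

Answer: D J K H F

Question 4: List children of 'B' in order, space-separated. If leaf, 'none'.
Node B's children (from adjacency): (leaf)

Answer: none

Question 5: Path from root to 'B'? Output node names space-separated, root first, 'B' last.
Answer: D J K G B

Derivation:
Walk down from root: D -> J -> K -> G -> B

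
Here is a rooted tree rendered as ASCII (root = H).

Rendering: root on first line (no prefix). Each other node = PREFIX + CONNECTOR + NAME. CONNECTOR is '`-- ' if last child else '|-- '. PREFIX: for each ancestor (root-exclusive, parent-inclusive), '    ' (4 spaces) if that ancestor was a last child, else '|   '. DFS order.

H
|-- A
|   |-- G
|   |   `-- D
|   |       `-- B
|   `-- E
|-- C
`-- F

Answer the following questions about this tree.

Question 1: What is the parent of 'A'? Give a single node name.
Scan adjacency: A appears as child of H

Answer: H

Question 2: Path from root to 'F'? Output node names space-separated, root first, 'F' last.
Answer: H F

Derivation:
Walk down from root: H -> F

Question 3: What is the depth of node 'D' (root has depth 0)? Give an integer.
Answer: 3

Derivation:
Path from root to D: H -> A -> G -> D
Depth = number of edges = 3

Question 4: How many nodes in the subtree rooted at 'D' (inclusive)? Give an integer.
Subtree rooted at D contains: B, D
Count = 2

Answer: 2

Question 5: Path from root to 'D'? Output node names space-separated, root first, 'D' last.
Walk down from root: H -> A -> G -> D

Answer: H A G D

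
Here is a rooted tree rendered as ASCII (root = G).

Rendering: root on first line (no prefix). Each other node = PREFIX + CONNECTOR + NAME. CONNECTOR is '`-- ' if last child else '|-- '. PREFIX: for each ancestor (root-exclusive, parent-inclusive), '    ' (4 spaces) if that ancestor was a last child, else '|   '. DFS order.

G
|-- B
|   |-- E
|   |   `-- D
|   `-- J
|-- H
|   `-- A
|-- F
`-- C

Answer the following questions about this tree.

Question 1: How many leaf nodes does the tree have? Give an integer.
Leaves (nodes with no children): A, C, D, F, J

Answer: 5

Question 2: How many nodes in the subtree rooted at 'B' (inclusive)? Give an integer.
Answer: 4

Derivation:
Subtree rooted at B contains: B, D, E, J
Count = 4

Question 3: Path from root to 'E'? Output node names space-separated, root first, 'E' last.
Answer: G B E

Derivation:
Walk down from root: G -> B -> E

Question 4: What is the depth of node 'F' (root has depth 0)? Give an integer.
Path from root to F: G -> F
Depth = number of edges = 1

Answer: 1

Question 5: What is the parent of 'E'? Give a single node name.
Scan adjacency: E appears as child of B

Answer: B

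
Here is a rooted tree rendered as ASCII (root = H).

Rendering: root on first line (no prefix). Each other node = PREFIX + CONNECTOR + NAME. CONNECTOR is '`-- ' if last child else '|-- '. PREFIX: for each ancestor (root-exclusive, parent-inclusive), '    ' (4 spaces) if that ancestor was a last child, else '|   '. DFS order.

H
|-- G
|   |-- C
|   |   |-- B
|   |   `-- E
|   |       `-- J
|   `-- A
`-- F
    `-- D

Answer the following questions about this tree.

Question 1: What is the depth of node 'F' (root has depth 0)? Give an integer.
Answer: 1

Derivation:
Path from root to F: H -> F
Depth = number of edges = 1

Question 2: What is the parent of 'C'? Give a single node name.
Answer: G

Derivation:
Scan adjacency: C appears as child of G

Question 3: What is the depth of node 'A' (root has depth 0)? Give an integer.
Path from root to A: H -> G -> A
Depth = number of edges = 2

Answer: 2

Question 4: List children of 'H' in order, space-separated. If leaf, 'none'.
Node H's children (from adjacency): G, F

Answer: G F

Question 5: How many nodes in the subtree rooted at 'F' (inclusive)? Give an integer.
Subtree rooted at F contains: D, F
Count = 2

Answer: 2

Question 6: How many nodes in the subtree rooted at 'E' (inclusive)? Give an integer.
Answer: 2

Derivation:
Subtree rooted at E contains: E, J
Count = 2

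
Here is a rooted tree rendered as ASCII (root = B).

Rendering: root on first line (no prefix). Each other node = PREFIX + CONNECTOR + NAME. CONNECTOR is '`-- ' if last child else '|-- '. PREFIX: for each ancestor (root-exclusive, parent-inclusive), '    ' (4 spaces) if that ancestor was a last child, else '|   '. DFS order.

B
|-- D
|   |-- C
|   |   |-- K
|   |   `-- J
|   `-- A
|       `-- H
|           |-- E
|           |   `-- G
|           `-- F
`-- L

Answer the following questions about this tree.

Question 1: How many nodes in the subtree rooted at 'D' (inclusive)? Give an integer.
Subtree rooted at D contains: A, C, D, E, F, G, H, J, K
Count = 9

Answer: 9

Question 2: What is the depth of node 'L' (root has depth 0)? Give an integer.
Answer: 1

Derivation:
Path from root to L: B -> L
Depth = number of edges = 1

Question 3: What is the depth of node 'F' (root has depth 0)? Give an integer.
Answer: 4

Derivation:
Path from root to F: B -> D -> A -> H -> F
Depth = number of edges = 4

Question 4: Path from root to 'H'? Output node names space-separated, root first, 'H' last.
Answer: B D A H

Derivation:
Walk down from root: B -> D -> A -> H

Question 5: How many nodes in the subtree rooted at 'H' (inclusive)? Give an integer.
Answer: 4

Derivation:
Subtree rooted at H contains: E, F, G, H
Count = 4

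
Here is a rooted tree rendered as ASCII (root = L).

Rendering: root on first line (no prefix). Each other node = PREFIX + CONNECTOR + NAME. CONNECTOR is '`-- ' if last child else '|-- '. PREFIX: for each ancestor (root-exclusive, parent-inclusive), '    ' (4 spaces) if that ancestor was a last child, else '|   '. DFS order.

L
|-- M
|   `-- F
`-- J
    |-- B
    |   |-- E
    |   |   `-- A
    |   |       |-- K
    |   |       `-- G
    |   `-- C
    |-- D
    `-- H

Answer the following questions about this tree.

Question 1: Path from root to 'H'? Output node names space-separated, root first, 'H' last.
Answer: L J H

Derivation:
Walk down from root: L -> J -> H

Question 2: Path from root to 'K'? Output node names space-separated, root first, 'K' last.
Walk down from root: L -> J -> B -> E -> A -> K

Answer: L J B E A K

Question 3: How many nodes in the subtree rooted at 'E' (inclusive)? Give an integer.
Subtree rooted at E contains: A, E, G, K
Count = 4

Answer: 4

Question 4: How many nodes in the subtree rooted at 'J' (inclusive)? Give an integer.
Subtree rooted at J contains: A, B, C, D, E, G, H, J, K
Count = 9

Answer: 9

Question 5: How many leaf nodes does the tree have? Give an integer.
Leaves (nodes with no children): C, D, F, G, H, K

Answer: 6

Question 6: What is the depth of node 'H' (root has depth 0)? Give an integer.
Answer: 2

Derivation:
Path from root to H: L -> J -> H
Depth = number of edges = 2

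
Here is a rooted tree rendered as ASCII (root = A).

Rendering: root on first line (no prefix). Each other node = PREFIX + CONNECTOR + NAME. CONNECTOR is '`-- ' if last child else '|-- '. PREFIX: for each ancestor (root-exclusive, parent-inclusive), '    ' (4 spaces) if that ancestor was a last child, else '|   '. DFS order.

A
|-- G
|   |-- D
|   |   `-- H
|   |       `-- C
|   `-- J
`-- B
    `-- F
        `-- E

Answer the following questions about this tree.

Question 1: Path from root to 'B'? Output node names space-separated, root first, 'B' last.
Walk down from root: A -> B

Answer: A B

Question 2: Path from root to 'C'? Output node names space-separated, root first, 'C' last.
Walk down from root: A -> G -> D -> H -> C

Answer: A G D H C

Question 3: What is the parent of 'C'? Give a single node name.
Scan adjacency: C appears as child of H

Answer: H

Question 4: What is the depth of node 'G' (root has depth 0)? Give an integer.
Answer: 1

Derivation:
Path from root to G: A -> G
Depth = number of edges = 1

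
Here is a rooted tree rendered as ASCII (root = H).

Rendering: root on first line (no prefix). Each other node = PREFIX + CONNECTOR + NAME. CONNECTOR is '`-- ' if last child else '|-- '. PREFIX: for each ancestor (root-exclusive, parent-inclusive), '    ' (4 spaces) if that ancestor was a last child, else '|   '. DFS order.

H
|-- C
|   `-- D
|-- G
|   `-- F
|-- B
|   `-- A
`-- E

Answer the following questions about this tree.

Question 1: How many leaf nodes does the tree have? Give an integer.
Leaves (nodes with no children): A, D, E, F

Answer: 4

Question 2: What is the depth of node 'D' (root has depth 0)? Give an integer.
Path from root to D: H -> C -> D
Depth = number of edges = 2

Answer: 2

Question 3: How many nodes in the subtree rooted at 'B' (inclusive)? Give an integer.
Subtree rooted at B contains: A, B
Count = 2

Answer: 2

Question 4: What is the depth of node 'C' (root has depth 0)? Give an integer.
Path from root to C: H -> C
Depth = number of edges = 1

Answer: 1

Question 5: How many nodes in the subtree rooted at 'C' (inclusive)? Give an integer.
Subtree rooted at C contains: C, D
Count = 2

Answer: 2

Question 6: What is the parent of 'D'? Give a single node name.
Answer: C

Derivation:
Scan adjacency: D appears as child of C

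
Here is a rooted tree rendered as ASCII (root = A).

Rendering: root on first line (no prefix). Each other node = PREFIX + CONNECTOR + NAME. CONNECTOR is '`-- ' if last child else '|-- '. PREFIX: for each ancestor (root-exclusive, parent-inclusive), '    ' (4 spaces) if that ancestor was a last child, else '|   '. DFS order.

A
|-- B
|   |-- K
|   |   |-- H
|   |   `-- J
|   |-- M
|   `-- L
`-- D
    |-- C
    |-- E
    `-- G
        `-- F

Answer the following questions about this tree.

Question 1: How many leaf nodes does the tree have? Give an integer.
Leaves (nodes with no children): C, E, F, H, J, L, M

Answer: 7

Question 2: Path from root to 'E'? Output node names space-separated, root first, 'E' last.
Walk down from root: A -> D -> E

Answer: A D E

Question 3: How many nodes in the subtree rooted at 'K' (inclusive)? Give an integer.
Answer: 3

Derivation:
Subtree rooted at K contains: H, J, K
Count = 3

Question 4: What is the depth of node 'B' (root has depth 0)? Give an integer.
Path from root to B: A -> B
Depth = number of edges = 1

Answer: 1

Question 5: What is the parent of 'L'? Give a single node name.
Scan adjacency: L appears as child of B

Answer: B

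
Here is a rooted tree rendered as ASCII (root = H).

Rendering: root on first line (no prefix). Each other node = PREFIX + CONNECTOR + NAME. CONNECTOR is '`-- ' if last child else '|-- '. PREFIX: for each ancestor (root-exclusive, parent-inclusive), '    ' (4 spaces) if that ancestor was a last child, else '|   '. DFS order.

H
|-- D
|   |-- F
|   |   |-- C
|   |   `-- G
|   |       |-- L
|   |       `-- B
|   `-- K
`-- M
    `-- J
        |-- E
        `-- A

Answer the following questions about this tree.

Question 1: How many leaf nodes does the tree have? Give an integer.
Answer: 6

Derivation:
Leaves (nodes with no children): A, B, C, E, K, L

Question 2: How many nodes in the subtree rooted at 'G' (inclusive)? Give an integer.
Answer: 3

Derivation:
Subtree rooted at G contains: B, G, L
Count = 3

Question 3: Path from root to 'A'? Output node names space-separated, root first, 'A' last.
Walk down from root: H -> M -> J -> A

Answer: H M J A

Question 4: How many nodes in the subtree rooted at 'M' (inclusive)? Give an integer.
Subtree rooted at M contains: A, E, J, M
Count = 4

Answer: 4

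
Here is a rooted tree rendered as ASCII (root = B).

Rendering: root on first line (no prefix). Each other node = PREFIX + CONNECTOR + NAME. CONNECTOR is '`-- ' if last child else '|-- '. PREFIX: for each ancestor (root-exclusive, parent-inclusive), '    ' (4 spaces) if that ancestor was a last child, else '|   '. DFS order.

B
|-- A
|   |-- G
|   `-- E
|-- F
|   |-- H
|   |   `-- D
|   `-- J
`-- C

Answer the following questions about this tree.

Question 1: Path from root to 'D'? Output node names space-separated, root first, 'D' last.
Walk down from root: B -> F -> H -> D

Answer: B F H D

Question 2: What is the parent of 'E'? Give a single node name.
Answer: A

Derivation:
Scan adjacency: E appears as child of A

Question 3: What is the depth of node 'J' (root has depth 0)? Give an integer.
Answer: 2

Derivation:
Path from root to J: B -> F -> J
Depth = number of edges = 2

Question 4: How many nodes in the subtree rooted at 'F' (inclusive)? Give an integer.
Subtree rooted at F contains: D, F, H, J
Count = 4

Answer: 4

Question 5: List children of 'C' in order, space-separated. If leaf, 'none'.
Node C's children (from adjacency): (leaf)

Answer: none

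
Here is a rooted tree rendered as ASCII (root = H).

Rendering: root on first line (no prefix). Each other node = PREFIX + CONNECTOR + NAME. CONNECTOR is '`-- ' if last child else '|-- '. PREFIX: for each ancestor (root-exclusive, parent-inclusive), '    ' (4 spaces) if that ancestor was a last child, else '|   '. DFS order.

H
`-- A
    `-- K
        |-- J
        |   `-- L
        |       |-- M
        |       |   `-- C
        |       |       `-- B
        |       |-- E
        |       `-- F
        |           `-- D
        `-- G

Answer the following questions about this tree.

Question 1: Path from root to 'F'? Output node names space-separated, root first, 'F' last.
Answer: H A K J L F

Derivation:
Walk down from root: H -> A -> K -> J -> L -> F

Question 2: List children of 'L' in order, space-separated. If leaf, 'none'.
Node L's children (from adjacency): M, E, F

Answer: M E F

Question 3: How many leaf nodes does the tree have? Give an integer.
Answer: 4

Derivation:
Leaves (nodes with no children): B, D, E, G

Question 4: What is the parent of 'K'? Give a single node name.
Answer: A

Derivation:
Scan adjacency: K appears as child of A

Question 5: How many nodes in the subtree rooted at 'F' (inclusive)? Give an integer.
Subtree rooted at F contains: D, F
Count = 2

Answer: 2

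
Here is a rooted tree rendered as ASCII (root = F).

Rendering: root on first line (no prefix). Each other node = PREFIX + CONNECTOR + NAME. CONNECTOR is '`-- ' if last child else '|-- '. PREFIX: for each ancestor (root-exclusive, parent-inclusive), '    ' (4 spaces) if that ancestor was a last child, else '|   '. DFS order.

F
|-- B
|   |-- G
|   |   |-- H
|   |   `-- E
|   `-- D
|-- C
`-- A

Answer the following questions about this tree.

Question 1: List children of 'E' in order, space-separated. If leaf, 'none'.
Answer: none

Derivation:
Node E's children (from adjacency): (leaf)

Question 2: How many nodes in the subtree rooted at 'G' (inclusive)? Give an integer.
Answer: 3

Derivation:
Subtree rooted at G contains: E, G, H
Count = 3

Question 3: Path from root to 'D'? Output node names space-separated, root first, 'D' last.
Answer: F B D

Derivation:
Walk down from root: F -> B -> D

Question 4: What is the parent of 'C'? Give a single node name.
Scan adjacency: C appears as child of F

Answer: F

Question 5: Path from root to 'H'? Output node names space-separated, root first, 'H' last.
Answer: F B G H

Derivation:
Walk down from root: F -> B -> G -> H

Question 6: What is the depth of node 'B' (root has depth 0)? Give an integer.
Answer: 1

Derivation:
Path from root to B: F -> B
Depth = number of edges = 1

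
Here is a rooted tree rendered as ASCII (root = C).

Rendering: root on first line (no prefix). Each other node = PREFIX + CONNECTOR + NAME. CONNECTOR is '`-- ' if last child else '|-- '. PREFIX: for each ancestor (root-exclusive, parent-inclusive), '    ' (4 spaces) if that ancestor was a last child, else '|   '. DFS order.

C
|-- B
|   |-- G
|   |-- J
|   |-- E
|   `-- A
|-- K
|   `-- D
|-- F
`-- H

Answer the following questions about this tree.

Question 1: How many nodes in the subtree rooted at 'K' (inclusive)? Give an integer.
Answer: 2

Derivation:
Subtree rooted at K contains: D, K
Count = 2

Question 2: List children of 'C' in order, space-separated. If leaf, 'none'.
Answer: B K F H

Derivation:
Node C's children (from adjacency): B, K, F, H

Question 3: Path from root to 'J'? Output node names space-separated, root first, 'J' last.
Walk down from root: C -> B -> J

Answer: C B J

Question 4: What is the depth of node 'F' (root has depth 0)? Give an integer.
Path from root to F: C -> F
Depth = number of edges = 1

Answer: 1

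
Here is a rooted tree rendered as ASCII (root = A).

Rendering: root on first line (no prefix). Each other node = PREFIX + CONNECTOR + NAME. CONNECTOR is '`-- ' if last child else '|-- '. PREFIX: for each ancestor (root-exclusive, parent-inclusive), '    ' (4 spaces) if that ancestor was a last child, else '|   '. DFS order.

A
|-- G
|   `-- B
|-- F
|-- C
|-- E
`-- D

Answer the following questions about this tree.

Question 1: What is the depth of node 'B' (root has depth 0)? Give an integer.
Answer: 2

Derivation:
Path from root to B: A -> G -> B
Depth = number of edges = 2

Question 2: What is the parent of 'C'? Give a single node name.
Answer: A

Derivation:
Scan adjacency: C appears as child of A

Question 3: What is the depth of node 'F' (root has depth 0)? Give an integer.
Path from root to F: A -> F
Depth = number of edges = 1

Answer: 1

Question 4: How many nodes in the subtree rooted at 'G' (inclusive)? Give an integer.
Answer: 2

Derivation:
Subtree rooted at G contains: B, G
Count = 2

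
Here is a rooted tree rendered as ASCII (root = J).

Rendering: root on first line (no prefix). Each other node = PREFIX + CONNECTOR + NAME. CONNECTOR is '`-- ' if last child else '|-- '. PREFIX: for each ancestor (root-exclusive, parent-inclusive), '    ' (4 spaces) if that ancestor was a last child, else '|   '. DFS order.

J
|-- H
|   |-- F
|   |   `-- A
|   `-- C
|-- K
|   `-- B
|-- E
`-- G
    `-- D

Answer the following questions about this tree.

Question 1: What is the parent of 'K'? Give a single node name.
Answer: J

Derivation:
Scan adjacency: K appears as child of J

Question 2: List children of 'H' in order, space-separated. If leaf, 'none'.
Answer: F C

Derivation:
Node H's children (from adjacency): F, C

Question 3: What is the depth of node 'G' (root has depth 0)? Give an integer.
Path from root to G: J -> G
Depth = number of edges = 1

Answer: 1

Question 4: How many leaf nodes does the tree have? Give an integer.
Leaves (nodes with no children): A, B, C, D, E

Answer: 5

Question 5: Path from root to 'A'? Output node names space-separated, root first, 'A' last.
Answer: J H F A

Derivation:
Walk down from root: J -> H -> F -> A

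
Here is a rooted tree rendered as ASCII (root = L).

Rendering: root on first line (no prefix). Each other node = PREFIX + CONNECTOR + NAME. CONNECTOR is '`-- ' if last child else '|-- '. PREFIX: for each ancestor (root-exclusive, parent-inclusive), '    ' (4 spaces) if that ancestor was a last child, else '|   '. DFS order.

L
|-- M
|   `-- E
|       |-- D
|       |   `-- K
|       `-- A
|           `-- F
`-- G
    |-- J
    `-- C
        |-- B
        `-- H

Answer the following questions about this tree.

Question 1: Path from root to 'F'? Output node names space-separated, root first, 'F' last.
Answer: L M E A F

Derivation:
Walk down from root: L -> M -> E -> A -> F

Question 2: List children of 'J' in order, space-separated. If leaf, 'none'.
Answer: none

Derivation:
Node J's children (from adjacency): (leaf)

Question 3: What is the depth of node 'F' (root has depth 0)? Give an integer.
Path from root to F: L -> M -> E -> A -> F
Depth = number of edges = 4

Answer: 4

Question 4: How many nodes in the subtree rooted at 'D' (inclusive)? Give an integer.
Subtree rooted at D contains: D, K
Count = 2

Answer: 2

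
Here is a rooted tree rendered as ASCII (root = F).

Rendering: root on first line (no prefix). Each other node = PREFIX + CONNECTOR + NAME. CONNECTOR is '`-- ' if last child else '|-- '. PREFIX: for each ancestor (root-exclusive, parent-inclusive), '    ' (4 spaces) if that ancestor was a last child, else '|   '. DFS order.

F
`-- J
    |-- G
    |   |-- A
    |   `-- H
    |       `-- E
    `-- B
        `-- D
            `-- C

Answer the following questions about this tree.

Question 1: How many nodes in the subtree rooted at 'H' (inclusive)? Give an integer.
Answer: 2

Derivation:
Subtree rooted at H contains: E, H
Count = 2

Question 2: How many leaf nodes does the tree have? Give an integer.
Answer: 3

Derivation:
Leaves (nodes with no children): A, C, E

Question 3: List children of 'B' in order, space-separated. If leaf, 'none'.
Answer: D

Derivation:
Node B's children (from adjacency): D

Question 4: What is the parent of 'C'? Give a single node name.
Scan adjacency: C appears as child of D

Answer: D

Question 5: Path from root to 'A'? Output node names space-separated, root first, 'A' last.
Answer: F J G A

Derivation:
Walk down from root: F -> J -> G -> A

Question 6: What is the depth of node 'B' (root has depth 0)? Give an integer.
Path from root to B: F -> J -> B
Depth = number of edges = 2

Answer: 2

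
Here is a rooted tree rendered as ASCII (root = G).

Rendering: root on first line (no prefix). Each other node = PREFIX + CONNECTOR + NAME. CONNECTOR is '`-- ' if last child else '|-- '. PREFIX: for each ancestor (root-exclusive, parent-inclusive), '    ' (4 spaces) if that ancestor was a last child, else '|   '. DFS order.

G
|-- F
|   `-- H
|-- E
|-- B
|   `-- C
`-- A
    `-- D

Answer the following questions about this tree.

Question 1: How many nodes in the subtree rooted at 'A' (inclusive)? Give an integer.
Subtree rooted at A contains: A, D
Count = 2

Answer: 2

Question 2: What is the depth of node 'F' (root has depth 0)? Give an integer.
Path from root to F: G -> F
Depth = number of edges = 1

Answer: 1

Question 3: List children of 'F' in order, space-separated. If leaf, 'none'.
Node F's children (from adjacency): H

Answer: H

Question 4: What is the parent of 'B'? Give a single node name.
Scan adjacency: B appears as child of G

Answer: G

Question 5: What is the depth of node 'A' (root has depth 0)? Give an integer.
Answer: 1

Derivation:
Path from root to A: G -> A
Depth = number of edges = 1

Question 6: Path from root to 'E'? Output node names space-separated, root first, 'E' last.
Walk down from root: G -> E

Answer: G E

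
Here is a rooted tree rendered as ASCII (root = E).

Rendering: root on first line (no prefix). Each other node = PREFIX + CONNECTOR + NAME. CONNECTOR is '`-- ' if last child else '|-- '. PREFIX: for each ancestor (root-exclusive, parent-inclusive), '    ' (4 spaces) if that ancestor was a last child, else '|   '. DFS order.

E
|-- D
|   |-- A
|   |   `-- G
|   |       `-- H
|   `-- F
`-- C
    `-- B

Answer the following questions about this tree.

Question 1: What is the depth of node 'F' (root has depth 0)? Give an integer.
Answer: 2

Derivation:
Path from root to F: E -> D -> F
Depth = number of edges = 2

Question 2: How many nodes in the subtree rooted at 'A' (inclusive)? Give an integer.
Answer: 3

Derivation:
Subtree rooted at A contains: A, G, H
Count = 3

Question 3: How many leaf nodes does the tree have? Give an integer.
Leaves (nodes with no children): B, F, H

Answer: 3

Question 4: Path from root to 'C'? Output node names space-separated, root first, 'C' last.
Answer: E C

Derivation:
Walk down from root: E -> C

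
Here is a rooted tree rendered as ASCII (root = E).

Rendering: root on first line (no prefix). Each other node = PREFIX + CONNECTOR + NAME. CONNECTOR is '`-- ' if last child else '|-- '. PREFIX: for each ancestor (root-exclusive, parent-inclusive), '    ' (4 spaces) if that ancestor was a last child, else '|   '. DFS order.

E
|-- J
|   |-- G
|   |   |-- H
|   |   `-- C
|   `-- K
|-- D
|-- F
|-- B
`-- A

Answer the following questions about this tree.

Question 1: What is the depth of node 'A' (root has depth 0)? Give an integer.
Answer: 1

Derivation:
Path from root to A: E -> A
Depth = number of edges = 1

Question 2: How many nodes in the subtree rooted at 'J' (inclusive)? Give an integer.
Answer: 5

Derivation:
Subtree rooted at J contains: C, G, H, J, K
Count = 5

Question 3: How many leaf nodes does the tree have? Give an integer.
Leaves (nodes with no children): A, B, C, D, F, H, K

Answer: 7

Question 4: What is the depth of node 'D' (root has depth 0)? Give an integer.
Path from root to D: E -> D
Depth = number of edges = 1

Answer: 1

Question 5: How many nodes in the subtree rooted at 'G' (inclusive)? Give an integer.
Answer: 3

Derivation:
Subtree rooted at G contains: C, G, H
Count = 3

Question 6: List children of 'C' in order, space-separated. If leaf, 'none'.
Node C's children (from adjacency): (leaf)

Answer: none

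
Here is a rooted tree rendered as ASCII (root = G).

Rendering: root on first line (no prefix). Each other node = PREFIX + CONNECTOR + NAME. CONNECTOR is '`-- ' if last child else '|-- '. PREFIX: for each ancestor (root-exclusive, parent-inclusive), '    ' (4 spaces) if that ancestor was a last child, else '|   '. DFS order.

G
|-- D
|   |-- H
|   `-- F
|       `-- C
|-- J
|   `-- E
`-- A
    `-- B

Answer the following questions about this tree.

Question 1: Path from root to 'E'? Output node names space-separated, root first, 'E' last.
Answer: G J E

Derivation:
Walk down from root: G -> J -> E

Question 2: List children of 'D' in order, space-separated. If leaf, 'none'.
Answer: H F

Derivation:
Node D's children (from adjacency): H, F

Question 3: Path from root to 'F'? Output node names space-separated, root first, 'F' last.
Walk down from root: G -> D -> F

Answer: G D F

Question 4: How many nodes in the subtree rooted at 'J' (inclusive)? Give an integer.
Answer: 2

Derivation:
Subtree rooted at J contains: E, J
Count = 2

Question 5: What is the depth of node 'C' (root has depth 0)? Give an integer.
Answer: 3

Derivation:
Path from root to C: G -> D -> F -> C
Depth = number of edges = 3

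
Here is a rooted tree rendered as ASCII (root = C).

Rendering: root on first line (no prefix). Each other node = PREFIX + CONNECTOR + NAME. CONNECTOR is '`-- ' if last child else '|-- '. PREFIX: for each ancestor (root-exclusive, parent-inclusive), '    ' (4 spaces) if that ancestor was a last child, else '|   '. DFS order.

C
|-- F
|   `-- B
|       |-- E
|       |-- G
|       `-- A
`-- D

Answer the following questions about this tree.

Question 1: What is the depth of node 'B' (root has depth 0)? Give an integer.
Path from root to B: C -> F -> B
Depth = number of edges = 2

Answer: 2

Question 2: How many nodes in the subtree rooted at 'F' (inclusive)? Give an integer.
Answer: 5

Derivation:
Subtree rooted at F contains: A, B, E, F, G
Count = 5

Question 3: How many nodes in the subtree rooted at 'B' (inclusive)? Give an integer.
Subtree rooted at B contains: A, B, E, G
Count = 4

Answer: 4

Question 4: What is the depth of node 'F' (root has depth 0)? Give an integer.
Path from root to F: C -> F
Depth = number of edges = 1

Answer: 1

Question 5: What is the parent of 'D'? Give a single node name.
Scan adjacency: D appears as child of C

Answer: C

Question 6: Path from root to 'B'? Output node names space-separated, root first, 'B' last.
Answer: C F B

Derivation:
Walk down from root: C -> F -> B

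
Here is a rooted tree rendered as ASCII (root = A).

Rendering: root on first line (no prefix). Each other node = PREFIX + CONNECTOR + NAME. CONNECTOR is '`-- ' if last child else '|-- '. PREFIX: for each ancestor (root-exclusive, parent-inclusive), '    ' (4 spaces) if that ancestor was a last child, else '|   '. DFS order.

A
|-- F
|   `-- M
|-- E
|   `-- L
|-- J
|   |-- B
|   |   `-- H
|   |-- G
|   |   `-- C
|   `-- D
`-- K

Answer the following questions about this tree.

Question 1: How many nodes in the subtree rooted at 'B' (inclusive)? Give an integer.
Answer: 2

Derivation:
Subtree rooted at B contains: B, H
Count = 2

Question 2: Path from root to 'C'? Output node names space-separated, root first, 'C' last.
Answer: A J G C

Derivation:
Walk down from root: A -> J -> G -> C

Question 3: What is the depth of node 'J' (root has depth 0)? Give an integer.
Path from root to J: A -> J
Depth = number of edges = 1

Answer: 1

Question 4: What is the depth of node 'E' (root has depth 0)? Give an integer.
Answer: 1

Derivation:
Path from root to E: A -> E
Depth = number of edges = 1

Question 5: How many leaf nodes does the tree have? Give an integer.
Leaves (nodes with no children): C, D, H, K, L, M

Answer: 6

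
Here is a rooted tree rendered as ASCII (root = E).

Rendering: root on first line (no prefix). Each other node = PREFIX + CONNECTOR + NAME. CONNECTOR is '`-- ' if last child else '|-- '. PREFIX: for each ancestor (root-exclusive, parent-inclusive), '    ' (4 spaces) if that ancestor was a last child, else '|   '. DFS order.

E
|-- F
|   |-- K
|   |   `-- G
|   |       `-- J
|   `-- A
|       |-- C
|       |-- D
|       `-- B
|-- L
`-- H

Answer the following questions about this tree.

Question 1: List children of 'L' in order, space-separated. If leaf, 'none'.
Answer: none

Derivation:
Node L's children (from adjacency): (leaf)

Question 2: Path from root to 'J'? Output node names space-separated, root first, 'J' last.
Answer: E F K G J

Derivation:
Walk down from root: E -> F -> K -> G -> J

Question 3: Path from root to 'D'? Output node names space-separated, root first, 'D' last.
Walk down from root: E -> F -> A -> D

Answer: E F A D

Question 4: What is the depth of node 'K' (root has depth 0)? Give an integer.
Path from root to K: E -> F -> K
Depth = number of edges = 2

Answer: 2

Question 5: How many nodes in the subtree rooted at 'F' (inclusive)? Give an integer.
Subtree rooted at F contains: A, B, C, D, F, G, J, K
Count = 8

Answer: 8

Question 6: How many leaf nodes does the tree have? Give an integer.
Answer: 6

Derivation:
Leaves (nodes with no children): B, C, D, H, J, L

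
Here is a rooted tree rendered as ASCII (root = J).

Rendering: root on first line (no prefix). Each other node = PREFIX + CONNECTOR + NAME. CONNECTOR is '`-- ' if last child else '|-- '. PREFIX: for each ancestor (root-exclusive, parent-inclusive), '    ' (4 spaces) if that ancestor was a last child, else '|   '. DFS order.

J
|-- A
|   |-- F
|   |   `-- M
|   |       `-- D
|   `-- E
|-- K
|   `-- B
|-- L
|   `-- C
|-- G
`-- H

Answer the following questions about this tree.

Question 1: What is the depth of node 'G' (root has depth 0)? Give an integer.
Path from root to G: J -> G
Depth = number of edges = 1

Answer: 1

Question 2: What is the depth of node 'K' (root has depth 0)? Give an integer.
Path from root to K: J -> K
Depth = number of edges = 1

Answer: 1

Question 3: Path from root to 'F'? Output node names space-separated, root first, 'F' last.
Answer: J A F

Derivation:
Walk down from root: J -> A -> F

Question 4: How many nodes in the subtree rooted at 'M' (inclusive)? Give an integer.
Answer: 2

Derivation:
Subtree rooted at M contains: D, M
Count = 2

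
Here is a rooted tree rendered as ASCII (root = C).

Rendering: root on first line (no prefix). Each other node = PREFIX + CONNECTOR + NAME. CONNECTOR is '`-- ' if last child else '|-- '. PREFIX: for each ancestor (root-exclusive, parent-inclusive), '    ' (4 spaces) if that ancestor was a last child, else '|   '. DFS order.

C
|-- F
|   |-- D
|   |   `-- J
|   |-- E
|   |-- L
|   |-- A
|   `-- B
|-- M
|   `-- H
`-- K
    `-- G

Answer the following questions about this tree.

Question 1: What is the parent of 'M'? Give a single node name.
Scan adjacency: M appears as child of C

Answer: C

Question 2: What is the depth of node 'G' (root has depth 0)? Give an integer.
Answer: 2

Derivation:
Path from root to G: C -> K -> G
Depth = number of edges = 2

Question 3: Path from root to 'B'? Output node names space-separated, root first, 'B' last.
Answer: C F B

Derivation:
Walk down from root: C -> F -> B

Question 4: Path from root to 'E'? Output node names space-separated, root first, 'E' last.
Answer: C F E

Derivation:
Walk down from root: C -> F -> E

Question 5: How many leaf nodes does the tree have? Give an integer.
Leaves (nodes with no children): A, B, E, G, H, J, L

Answer: 7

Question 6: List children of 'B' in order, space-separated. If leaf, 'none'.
Node B's children (from adjacency): (leaf)

Answer: none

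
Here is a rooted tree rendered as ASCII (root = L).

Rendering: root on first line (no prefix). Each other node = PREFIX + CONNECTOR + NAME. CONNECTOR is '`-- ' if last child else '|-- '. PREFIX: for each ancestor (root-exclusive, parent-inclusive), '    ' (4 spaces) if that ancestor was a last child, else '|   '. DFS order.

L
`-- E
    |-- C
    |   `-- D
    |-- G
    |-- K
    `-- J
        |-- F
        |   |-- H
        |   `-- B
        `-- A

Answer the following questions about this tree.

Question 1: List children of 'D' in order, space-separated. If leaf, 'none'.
Answer: none

Derivation:
Node D's children (from adjacency): (leaf)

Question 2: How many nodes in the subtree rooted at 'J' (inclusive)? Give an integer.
Subtree rooted at J contains: A, B, F, H, J
Count = 5

Answer: 5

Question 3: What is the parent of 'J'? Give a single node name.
Scan adjacency: J appears as child of E

Answer: E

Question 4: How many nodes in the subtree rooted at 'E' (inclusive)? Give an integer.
Answer: 10

Derivation:
Subtree rooted at E contains: A, B, C, D, E, F, G, H, J, K
Count = 10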